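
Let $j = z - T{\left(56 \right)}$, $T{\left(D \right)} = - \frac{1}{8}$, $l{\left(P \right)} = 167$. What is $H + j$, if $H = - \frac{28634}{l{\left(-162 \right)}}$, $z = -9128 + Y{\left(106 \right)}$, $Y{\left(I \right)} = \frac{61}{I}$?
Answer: $- \frac{658426641}{70808} \approx -9298.8$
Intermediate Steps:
$T{\left(D \right)} = - \frac{1}{8}$ ($T{\left(D \right)} = \left(-1\right) \frac{1}{8} = - \frac{1}{8}$)
$z = - \frac{967507}{106}$ ($z = -9128 + \frac{61}{106} = - \frac{967507}{106} \approx -9127.4$)
$H = - \frac{28634}{167} \approx -171.46$
$j = - \frac{3869975}{424}$ ($j = - \frac{967507}{106} - - \frac{1}{8} = - \frac{967507}{106} + \frac{1}{8} = - \frac{3869975}{424} \approx -9127.3$)
$H + j = - \frac{28634}{167} - \frac{3869975}{424} = - \frac{658426641}{70808}$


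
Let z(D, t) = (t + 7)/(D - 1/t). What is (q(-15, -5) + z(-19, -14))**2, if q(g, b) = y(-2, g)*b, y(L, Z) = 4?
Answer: 27060804/70225 ≈ 385.34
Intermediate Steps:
z(D, t) = (7 + t)/(D - 1/t)
q(g, b) = 4*b
(q(-15, -5) + z(-19, -14))**2 = (4*(-5) - 14*(7 - 14)/(-1 - 19*(-14)))**2 = (-20 - 14*(-7)/(-1 + 266))**2 = (-20 - 14*(-7)/265)**2 = (-20 - 14*1/265*(-7))**2 = (-20 + 98/265)**2 = (-5202/265)**2 = 27060804/70225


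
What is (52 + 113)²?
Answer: 27225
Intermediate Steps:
(52 + 113)² = 165² = 27225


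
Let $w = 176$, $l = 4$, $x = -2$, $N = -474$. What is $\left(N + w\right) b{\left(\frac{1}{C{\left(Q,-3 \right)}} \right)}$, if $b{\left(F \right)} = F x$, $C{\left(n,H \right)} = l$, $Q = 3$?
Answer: $149$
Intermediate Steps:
$C{\left(n,H \right)} = 4$
$b{\left(F \right)} = - 2 F$ ($b{\left(F \right)} = F \left(-2\right) = - 2 F$)
$\left(N + w\right) b{\left(\frac{1}{C{\left(Q,-3 \right)}} \right)} = \left(-474 + 176\right) \left(- \frac{2}{4}\right) = - 298 \left(\left(-2\right) \frac{1}{4}\right) = \left(-298\right) \left(- \frac{1}{2}\right) = 149$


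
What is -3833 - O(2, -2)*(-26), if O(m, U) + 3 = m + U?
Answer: -3911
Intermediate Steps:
O(m, U) = -3 + U + m (O(m, U) = -3 + (m + U) = -3 + (U + m) = -3 + U + m)
-3833 - O(2, -2)*(-26) = -3833 - (-3 - 2 + 2)*(-26) = -3833 - (-3)*(-26) = -3833 - 1*78 = -3833 - 78 = -3911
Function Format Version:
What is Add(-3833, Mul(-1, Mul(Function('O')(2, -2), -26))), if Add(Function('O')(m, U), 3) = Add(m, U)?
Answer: -3911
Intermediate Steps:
Function('O')(m, U) = Add(-3, U, m) (Function('O')(m, U) = Add(-3, Add(m, U)) = Add(-3, Add(U, m)) = Add(-3, U, m))
Add(-3833, Mul(-1, Mul(Function('O')(2, -2), -26))) = Add(-3833, Mul(-1, Mul(Add(-3, -2, 2), -26))) = Add(-3833, Mul(-1, Mul(-3, -26))) = Add(-3833, Mul(-1, 78)) = Add(-3833, -78) = -3911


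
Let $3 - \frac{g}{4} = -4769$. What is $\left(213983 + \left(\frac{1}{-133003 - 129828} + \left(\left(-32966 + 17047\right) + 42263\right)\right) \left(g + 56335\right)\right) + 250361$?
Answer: $\frac{522352394124913}{262831} \approx 1.9874 \cdot 10^{9}$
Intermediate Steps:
$g = 19088$ ($g = 12 - -19076 = 12 + 19076 = 19088$)
$\left(213983 + \left(\frac{1}{-133003 - 129828} + \left(\left(-32966 + 17047\right) + 42263\right)\right) \left(g + 56335\right)\right) + 250361 = \left(213983 + \left(\frac{1}{-133003 - 129828} + \left(\left(-32966 + 17047\right) + 42263\right)\right) \left(19088 + 56335\right)\right) + 250361 = \left(213983 + \left(\frac{1}{-262831} + \left(-15919 + 42263\right)\right) 75423\right) + 250361 = \left(213983 + \left(- \frac{1}{262831} + 26344\right) 75423\right) + 250361 = \left(213983 + \frac{6924019863}{262831} \cdot 75423\right) + 250361 = \left(213983 + \frac{522230350127049}{262831}\right) + 250361 = \frac{522286591492922}{262831} + 250361 = \frac{522352394124913}{262831}$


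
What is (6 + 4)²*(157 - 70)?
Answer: 8700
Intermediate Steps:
(6 + 4)²*(157 - 70) = 10²*87 = 100*87 = 8700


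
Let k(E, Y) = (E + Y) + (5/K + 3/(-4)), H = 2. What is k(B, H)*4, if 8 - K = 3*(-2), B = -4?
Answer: -67/7 ≈ -9.5714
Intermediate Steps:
K = 14 (K = 8 - 3*(-2) = 8 - 1*(-6) = 8 + 6 = 14)
k(E, Y) = -11/28 + E + Y (k(E, Y) = (E + Y) + (5/14 + 3/(-4)) = (E + Y) + (5*(1/14) + 3*(-¼)) = (E + Y) + (5/14 - ¾) = (E + Y) - 11/28 = -11/28 + E + Y)
k(B, H)*4 = (-11/28 - 4 + 2)*4 = -67/28*4 = -67/7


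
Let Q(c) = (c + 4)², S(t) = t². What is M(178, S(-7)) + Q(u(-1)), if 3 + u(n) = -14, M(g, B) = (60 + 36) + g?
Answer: 443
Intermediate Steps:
M(g, B) = 96 + g
u(n) = -17 (u(n) = -3 - 14 = -17)
Q(c) = (4 + c)²
M(178, S(-7)) + Q(u(-1)) = (96 + 178) + (4 - 17)² = 274 + (-13)² = 274 + 169 = 443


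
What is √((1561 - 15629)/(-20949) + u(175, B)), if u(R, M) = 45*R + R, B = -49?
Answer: √3533122548582/20949 ≈ 89.726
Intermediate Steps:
u(R, M) = 46*R
√((1561 - 15629)/(-20949) + u(175, B)) = √((1561 - 15629)/(-20949) + 46*175) = √(-14068*(-1/20949) + 8050) = √(14068/20949 + 8050) = √(168653518/20949) = √3533122548582/20949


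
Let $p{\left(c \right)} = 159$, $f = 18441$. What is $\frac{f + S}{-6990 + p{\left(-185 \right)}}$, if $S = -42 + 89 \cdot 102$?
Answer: $- \frac{3053}{759} \approx -4.0224$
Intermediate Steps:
$S = 9036$ ($S = -42 + 9078 = 9036$)
$\frac{f + S}{-6990 + p{\left(-185 \right)}} = \frac{18441 + 9036}{-6990 + 159} = \frac{27477}{-6831} = 27477 \left(- \frac{1}{6831}\right) = - \frac{3053}{759}$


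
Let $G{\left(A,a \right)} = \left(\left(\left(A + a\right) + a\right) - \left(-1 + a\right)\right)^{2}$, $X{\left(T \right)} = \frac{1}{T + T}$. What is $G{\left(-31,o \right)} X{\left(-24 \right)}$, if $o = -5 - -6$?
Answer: $- \frac{841}{48} \approx -17.521$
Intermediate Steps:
$X{\left(T \right)} = \frac{1}{2 T}$
$o = 1$ ($o = -5 + 6 = 1$)
$G{\left(A,a \right)} = \left(1 + A + a\right)^{2}$ ($G{\left(A,a \right)} = \left(\left(A + 2 a\right) - \left(-1 + a\right)\right)^{2} = \left(1 + A + a\right)^{2}$)
$G{\left(-31,o \right)} X{\left(-24 \right)} = \left(1 - 31 + 1\right)^{2} \frac{1}{2 \left(-24\right)} = \left(-29\right)^{2} \cdot \frac{1}{2} \left(- \frac{1}{24}\right) = 841 \left(- \frac{1}{48}\right) = - \frac{841}{48}$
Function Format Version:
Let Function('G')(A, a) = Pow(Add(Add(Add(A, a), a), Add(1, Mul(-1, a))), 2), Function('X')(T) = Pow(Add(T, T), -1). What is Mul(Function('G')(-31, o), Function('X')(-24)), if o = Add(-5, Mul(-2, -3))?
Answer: Rational(-841, 48) ≈ -17.521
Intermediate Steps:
Function('X')(T) = Mul(Rational(1, 2), Pow(T, -1)) (Function('X')(T) = Pow(Mul(2, T), -1) = Mul(Rational(1, 2), Pow(T, -1)))
o = 1 (o = Add(-5, 6) = 1)
Function('G')(A, a) = Pow(Add(1, A, a), 2) (Function('G')(A, a) = Pow(Add(Add(A, Mul(2, a)), Add(1, Mul(-1, a))), 2) = Pow(Add(1, A, a), 2))
Mul(Function('G')(-31, o), Function('X')(-24)) = Mul(Pow(Add(1, -31, 1), 2), Mul(Rational(1, 2), Pow(-24, -1))) = Mul(Pow(-29, 2), Mul(Rational(1, 2), Rational(-1, 24))) = Mul(841, Rational(-1, 48)) = Rational(-841, 48)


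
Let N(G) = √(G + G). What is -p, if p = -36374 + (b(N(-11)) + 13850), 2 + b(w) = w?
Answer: 22526 - I*√22 ≈ 22526.0 - 4.6904*I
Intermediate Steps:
N(G) = √2*√G (N(G) = √(2*G) = √2*√G)
b(w) = -2 + w
p = -22526 + I*√22 (p = -36374 + ((-2 + √2*√(-11)) + 13850) = -36374 + ((-2 + √2*(I*√11)) + 13850) = -36374 + ((-2 + I*√22) + 13850) = -36374 + (13848 + I*√22) = -22526 + I*√22 ≈ -22526.0 + 4.6904*I)
-p = -(-22526 + I*√22) = 22526 - I*√22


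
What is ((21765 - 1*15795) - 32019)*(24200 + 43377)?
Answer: -1760313273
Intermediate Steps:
((21765 - 1*15795) - 32019)*(24200 + 43377) = ((21765 - 15795) - 32019)*67577 = (5970 - 32019)*67577 = -26049*67577 = -1760313273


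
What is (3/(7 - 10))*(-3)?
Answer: 3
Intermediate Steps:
(3/(7 - 10))*(-3) = (3/(-3))*(-3) = (3*(-⅓))*(-3) = -1*(-3) = 3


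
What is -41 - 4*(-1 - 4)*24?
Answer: 439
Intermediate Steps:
-41 - 4*(-1 - 4)*24 = -41 - 4*(-5)*24 = -41 + 20*24 = -41 + 480 = 439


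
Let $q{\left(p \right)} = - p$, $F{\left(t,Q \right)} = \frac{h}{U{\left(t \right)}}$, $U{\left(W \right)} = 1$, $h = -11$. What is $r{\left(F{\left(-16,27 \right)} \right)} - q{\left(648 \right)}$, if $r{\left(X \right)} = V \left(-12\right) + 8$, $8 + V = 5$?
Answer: $692$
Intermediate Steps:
$V = -3$ ($V = -8 + 5 = -3$)
$F{\left(t,Q \right)} = -11$ ($F{\left(t,Q \right)} = - \frac{11}{1} = \left(-11\right) 1 = -11$)
$r{\left(X \right)} = 44$ ($r{\left(X \right)} = \left(-3\right) \left(-12\right) + 8 = 36 + 8 = 44$)
$r{\left(F{\left(-16,27 \right)} \right)} - q{\left(648 \right)} = 44 - \left(-1\right) 648 = 44 - -648 = 44 + 648 = 692$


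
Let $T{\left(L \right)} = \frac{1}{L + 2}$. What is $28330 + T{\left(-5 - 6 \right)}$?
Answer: $\frac{254969}{9} \approx 28330.0$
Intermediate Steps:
$T{\left(L \right)} = \frac{1}{2 + L}$
$28330 + T{\left(-5 - 6 \right)} = 28330 + \frac{1}{2 - 11} = 28330 + \frac{1}{-9} = 28330 - \frac{1}{9} = \frac{254969}{9}$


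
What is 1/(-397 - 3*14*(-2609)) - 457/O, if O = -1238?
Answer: 523426645/1417944538 ≈ 0.36914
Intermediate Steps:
1/(-397 - 3*14*(-2609)) - 457/O = 1/(-397 - 3*14*(-2609)) - 457/(-1238) = -1/2609/(-397 - 42) - 457*(-1/1238) = -1/2609/(-439) + 457/1238 = -1/439*(-1/2609) + 457/1238 = 1/1145351 + 457/1238 = 523426645/1417944538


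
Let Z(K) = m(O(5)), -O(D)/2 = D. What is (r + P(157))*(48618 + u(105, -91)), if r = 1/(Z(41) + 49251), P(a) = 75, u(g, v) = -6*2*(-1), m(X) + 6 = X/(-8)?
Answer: 143690747154/39397 ≈ 3.6473e+6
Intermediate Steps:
O(D) = -2*D
m(X) = -6 - X/8 (m(X) = -6 + X/(-8) = -6 + X*(-1/8) = -6 - X/8)
Z(K) = -19/4 (Z(K) = -6 - (-1)*5/4 = -6 - 1/8*(-10) = -6 + 5/4 = -19/4)
u(g, v) = 12 (u(g, v) = -12*(-1) = 12)
r = 4/196985 (r = 1/(-19/4 + 49251) = 1/(196985/4) = 4/196985 ≈ 2.0306e-5)
(r + P(157))*(48618 + u(105, -91)) = (4/196985 + 75)*(48618 + 12) = (14773879/196985)*48630 = 143690747154/39397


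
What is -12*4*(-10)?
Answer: 480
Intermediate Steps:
-12*4*(-10) = -48*(-10) = 480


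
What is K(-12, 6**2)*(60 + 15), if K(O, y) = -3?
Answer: -225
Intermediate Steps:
K(-12, 6**2)*(60 + 15) = -3*(60 + 15) = -3*75 = -225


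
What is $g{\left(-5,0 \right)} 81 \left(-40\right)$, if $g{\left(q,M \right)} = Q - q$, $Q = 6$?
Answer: $-35640$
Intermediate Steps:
$g{\left(q,M \right)} = 6 - q$
$g{\left(-5,0 \right)} 81 \left(-40\right) = \left(6 - -5\right) 81 \left(-40\right) = \left(6 + 5\right) 81 \left(-40\right) = 11 \cdot 81 \left(-40\right) = 891 \left(-40\right) = -35640$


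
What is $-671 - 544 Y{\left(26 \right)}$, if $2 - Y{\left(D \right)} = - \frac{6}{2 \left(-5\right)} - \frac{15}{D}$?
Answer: $- \frac{113519}{65} \approx -1746.4$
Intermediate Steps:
$Y{\left(D \right)} = \frac{7}{5} + \frac{15}{D}$ ($Y{\left(D \right)} = 2 - \left(- \frac{6}{2 \left(-5\right)} - \frac{15}{D}\right) = 2 - \left(- \frac{6}{-10} - \frac{15}{D}\right) = 2 - \left(\left(-6\right) \left(- \frac{1}{10}\right) - \frac{15}{D}\right) = 2 - \left(\frac{3}{5} - \frac{15}{D}\right) = \frac{7}{5} + \frac{15}{D}$)
$-671 - 544 Y{\left(26 \right)} = -671 - 544 \left(\frac{7}{5} + \frac{15}{26}\right) = -671 - \frac{69904}{65} = - \frac{113519}{65}$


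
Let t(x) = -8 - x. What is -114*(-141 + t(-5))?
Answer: 16416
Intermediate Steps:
-114*(-141 + t(-5)) = -114*(-141 + (-8 - 1*(-5))) = -114*(-141 + (-8 + 5)) = -114*(-141 - 3) = -114*(-144) = 16416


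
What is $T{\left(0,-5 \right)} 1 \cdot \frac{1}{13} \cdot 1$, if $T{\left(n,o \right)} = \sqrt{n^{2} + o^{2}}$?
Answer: $\frac{5}{13} \approx 0.38462$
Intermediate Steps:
$T{\left(0,-5 \right)} 1 \cdot \frac{1}{13} \cdot 1 = \sqrt{0^{2} + \left(-5\right)^{2}} \cdot 1 \cdot \frac{1}{13} \cdot 1 = \sqrt{0 + 25} \cdot 1 \cdot \frac{1}{13} \cdot 1 = \sqrt{25} \cdot \frac{1}{13} \cdot 1 = 5 \cdot \frac{1}{13} \cdot 1 = \frac{5}{13} \cdot 1 = \frac{5}{13}$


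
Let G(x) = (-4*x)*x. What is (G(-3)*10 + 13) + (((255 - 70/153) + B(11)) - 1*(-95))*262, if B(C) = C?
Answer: 14399615/153 ≈ 94115.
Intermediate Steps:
G(x) = -4*x²
(G(-3)*10 + 13) + (((255 - 70/153) + B(11)) - 1*(-95))*262 = (-4*(-3)²*10 + 13) + (((255 - 70/153) + 11) - 1*(-95))*262 = (-4*9*10 + 13) + (((255 - 70*1/153) + 11) + 95)*262 = (-36*10 + 13) + (((255 - 70/153) + 11) + 95)*262 = (-360 + 13) + ((38945/153 + 11) + 95)*262 = -347 + (40628/153 + 95)*262 = -347 + (55163/153)*262 = -347 + 14452706/153 = 14399615/153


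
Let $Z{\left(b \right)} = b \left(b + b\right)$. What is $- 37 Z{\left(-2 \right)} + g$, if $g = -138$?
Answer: $-434$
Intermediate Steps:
$Z{\left(b \right)} = 2 b^{2}$ ($Z{\left(b \right)} = b 2 b = 2 b^{2}$)
$- 37 Z{\left(-2 \right)} + g = - 37 \cdot 2 \left(-2\right)^{2} - 138 = - 37 \cdot 2 \cdot 4 - 138 = \left(-37\right) 8 - 138 = -296 - 138 = -434$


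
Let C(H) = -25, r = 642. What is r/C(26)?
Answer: -642/25 ≈ -25.680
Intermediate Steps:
r/C(26) = 642/(-25) = 642*(-1/25) = -642/25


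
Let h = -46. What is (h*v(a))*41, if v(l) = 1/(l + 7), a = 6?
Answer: -1886/13 ≈ -145.08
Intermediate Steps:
v(l) = 1/(7 + l)
(h*v(a))*41 = -46/(7 + 6)*41 = -46/13*41 = -1886/13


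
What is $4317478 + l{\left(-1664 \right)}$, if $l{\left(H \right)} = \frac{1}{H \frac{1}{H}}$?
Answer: $4317479$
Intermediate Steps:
$l{\left(H \right)} = 1$ ($l{\left(H \right)} = 1^{-1} = 1$)
$4317478 + l{\left(-1664 \right)} = 4317478 + 1 = 4317479$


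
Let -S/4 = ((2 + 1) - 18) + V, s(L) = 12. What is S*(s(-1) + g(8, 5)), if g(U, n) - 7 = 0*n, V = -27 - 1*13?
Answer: 4180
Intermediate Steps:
V = -40 (V = -27 - 13 = -40)
g(U, n) = 7 (g(U, n) = 7 + 0*n = 7 + 0 = 7)
S = 220 (S = -4*(((2 + 1) - 18) - 40) = -4*((3 - 18) - 40) = -4*(-15 - 40) = -4*(-55) = 220)
S*(s(-1) + g(8, 5)) = 220*(12 + 7) = 220*19 = 4180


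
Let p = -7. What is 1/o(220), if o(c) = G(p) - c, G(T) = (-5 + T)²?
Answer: -1/76 ≈ -0.013158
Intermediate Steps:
o(c) = 144 - c (o(c) = (-5 - 7)² - c = (-12)² - c = 144 - c)
1/o(220) = 1/(144 - 1*220) = 1/(144 - 220) = 1/(-76) = -1/76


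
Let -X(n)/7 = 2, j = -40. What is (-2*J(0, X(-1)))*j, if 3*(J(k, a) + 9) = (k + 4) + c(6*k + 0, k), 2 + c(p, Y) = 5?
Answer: -1600/3 ≈ -533.33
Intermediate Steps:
c(p, Y) = 3 (c(p, Y) = -2 + 5 = 3)
X(n) = -14 (X(n) = -7*2 = -14)
J(k, a) = -20/3 + k/3 (J(k, a) = -9 + ((k + 4) + 3)/3 = -9 + ((4 + k) + 3)/3 = -9 + (7 + k)/3 = -9 + (7/3 + k/3) = -20/3 + k/3)
(-2*J(0, X(-1)))*j = -2*(-20/3 + (1/3)*0)*(-40) = -2*(-20/3 + 0)*(-40) = -2*(-20/3)*(-40) = (40/3)*(-40) = -1600/3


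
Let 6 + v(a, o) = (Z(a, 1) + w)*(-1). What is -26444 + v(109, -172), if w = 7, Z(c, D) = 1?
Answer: -26458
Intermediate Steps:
v(a, o) = -14 (v(a, o) = -6 + (1 + 7)*(-1) = -6 + 8*(-1) = -6 - 8 = -14)
-26444 + v(109, -172) = -26444 - 14 = -26458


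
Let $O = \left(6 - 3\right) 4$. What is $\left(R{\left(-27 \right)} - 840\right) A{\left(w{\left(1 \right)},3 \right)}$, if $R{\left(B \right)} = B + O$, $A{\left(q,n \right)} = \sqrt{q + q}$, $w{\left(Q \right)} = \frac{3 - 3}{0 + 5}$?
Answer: $0$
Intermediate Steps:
$O = 12$ ($O = 3 \cdot 4 = 12$)
$w{\left(Q \right)} = 0$ ($w{\left(Q \right)} = \frac{0}{5} = 0 \cdot \frac{1}{5} = 0$)
$A{\left(q,n \right)} = \sqrt{2} \sqrt{q}$ ($A{\left(q,n \right)} = \sqrt{2 q} = \sqrt{2} \sqrt{q}$)
$R{\left(B \right)} = 12 + B$ ($R{\left(B \right)} = B + 12 = 12 + B$)
$\left(R{\left(-27 \right)} - 840\right) A{\left(w{\left(1 \right)},3 \right)} = \left(\left(12 - 27\right) - 840\right) \sqrt{2} \sqrt{0} = \left(-15 - 840\right) \sqrt{2} \cdot 0 = \left(-855\right) 0 = 0$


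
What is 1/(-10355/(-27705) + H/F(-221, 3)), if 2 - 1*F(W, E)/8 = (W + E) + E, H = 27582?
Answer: 4809588/78213559 ≈ 0.061493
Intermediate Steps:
F(W, E) = 16 - 16*E - 8*W (F(W, E) = 16 - 8*((W + E) + E) = 16 - 8*((E + W) + E) = 16 - 8*(W + 2*E) = 16 + (-16*E - 8*W) = 16 - 16*E - 8*W)
1/(-10355/(-27705) + H/F(-221, 3)) = 1/(-10355/(-27705) + 27582/(16 - 16*3 - 8*(-221))) = 1/(-10355*(-1/27705) + 27582/(16 - 48 + 1768)) = 1/(2071/5541 + 27582/1736) = 1/(2071/5541 + 27582*(1/1736)) = 1/(2071/5541 + 13791/868) = 1/(78213559/4809588) = 4809588/78213559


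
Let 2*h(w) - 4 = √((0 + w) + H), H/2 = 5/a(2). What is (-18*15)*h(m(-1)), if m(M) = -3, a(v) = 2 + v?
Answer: -540 - 135*I*√2/2 ≈ -540.0 - 95.459*I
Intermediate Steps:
H = 5/2 (H = 2*(5/(2 + 2)) = 2*(5/4) = 5/2 ≈ 2.5000)
h(w) = 2 + √(5/2 + w)/2 (h(w) = 2 + √((0 + w) + 5/2)/2 = 2 + √(w + 5/2)/2 = 2 + √(5/2 + w)/2)
(-18*15)*h(m(-1)) = (-18*15)*(2 + √(10 + 4*(-3))/4) = -270*(2 + √(10 - 12)/4) = -270*(2 + √(-2)/4) = -270*(2 + (I*√2)/4) = -270*(2 + I*√2/4) = -540 - 135*I*√2/2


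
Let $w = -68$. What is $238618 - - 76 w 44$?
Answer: $11226$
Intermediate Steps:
$238618 - - 76 w 44 = 238618 - \left(-76\right) \left(-68\right) 44 = 238618 - 5168 \cdot 44 = 238618 - 227392 = 11226$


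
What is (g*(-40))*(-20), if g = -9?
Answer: -7200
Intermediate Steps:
(g*(-40))*(-20) = -9*(-40)*(-20) = 360*(-20) = -7200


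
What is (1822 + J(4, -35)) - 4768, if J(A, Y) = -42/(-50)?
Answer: -73629/25 ≈ -2945.2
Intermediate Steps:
J(A, Y) = 21/25 (J(A, Y) = -42*(-1/50) = 21/25)
(1822 + J(4, -35)) - 4768 = (1822 + 21/25) - 4768 = 45571/25 - 4768 = -73629/25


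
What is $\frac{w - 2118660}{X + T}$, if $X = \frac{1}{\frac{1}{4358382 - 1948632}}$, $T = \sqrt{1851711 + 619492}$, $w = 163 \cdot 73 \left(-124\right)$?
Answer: $- \frac{1237281318000}{829556084471} + \frac{513448 \sqrt{2471203}}{829556084471} \approx -1.4905$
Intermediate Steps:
$w = -1475476$ ($w = 11899 \left(-124\right) = -1475476$)
$T = \sqrt{2471203} \approx 1572.0$
$X = 2409750$ ($X = \frac{1}{\frac{1}{2409750}} = 2409750$)
$\frac{w - 2118660}{X + T} = \frac{-1475476 - 2118660}{2409750 + \sqrt{2471203}} = - \frac{3594136}{2409750 + \sqrt{2471203}}$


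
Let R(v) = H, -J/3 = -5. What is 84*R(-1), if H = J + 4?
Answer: 1596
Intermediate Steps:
J = 15 (J = -3*(-5) = 15)
H = 19 (H = 15 + 4 = 19)
R(v) = 19
84*R(-1) = 84*19 = 1596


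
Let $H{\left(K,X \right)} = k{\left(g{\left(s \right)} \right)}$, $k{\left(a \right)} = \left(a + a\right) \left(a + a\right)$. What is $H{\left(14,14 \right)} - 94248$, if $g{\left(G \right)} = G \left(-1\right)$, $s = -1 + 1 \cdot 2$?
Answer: $-94244$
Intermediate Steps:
$s = 1$ ($s = -1 + 2 = 1$)
$g{\left(G \right)} = - G$
$k{\left(a \right)} = 4 a^{2}$ ($k{\left(a \right)} = 2 a 2 a = 4 a^{2}$)
$H{\left(K,X \right)} = 4$ ($H{\left(K,X \right)} = 4 \left(\left(-1\right) 1\right)^{2} = 4 \left(-1\right)^{2} = 4 \cdot 1 = 4$)
$H{\left(14,14 \right)} - 94248 = 4 - 94248 = -94244$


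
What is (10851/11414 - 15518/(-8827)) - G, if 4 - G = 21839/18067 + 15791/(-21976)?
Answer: -176073797202155/219793223162968 ≈ -0.80109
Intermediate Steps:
G = 1393523701/397040392 (G = 4 - (21839/18067 + 15791/(-21976)) = 4 - (21839*(1/18067) + 15791*(-1/21976)) = 4 - (21839/18067 - 15791/21976) = 4 - 1*194637867/397040392 = 4 - 194637867/397040392 = 1393523701/397040392 ≈ 3.5098)
(10851/11414 - 15518/(-8827)) - G = (10851/11414 - 15518/(-8827)) - 1*1393523701/397040392 = (10851*(1/11414) - 15518*(-1/8827)) - 1393523701/397040392 = (10851/11414 + 15518/8827) - 1393523701/397040392 = 20992633/7750106 - 1393523701/397040392 = -176073797202155/219793223162968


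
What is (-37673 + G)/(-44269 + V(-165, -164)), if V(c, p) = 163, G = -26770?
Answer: 21481/14702 ≈ 1.4611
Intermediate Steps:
(-37673 + G)/(-44269 + V(-165, -164)) = (-37673 - 26770)/(-44269 + 163) = -64443/(-44106) = -64443*(-1/44106) = 21481/14702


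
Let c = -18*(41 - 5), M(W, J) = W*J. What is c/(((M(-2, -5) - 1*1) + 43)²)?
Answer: -81/338 ≈ -0.23965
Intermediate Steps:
M(W, J) = J*W
c = -648 (c = -18*36 = -648)
c/(((M(-2, -5) - 1*1) + 43)²) = -648/((-5*(-2) - 1*1) + 43)² = -648/((10 - 1) + 43)² = -648/(9 + 43)² = -648/(52²) = -648/2704 = -648*1/2704 = -81/338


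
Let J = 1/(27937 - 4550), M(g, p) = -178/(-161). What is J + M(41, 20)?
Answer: 594721/537901 ≈ 1.1056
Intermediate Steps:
M(g, p) = 178/161 (M(g, p) = -178*(-1/161) = 178/161)
J = 1/23387 ≈ 4.2759e-5
J + M(41, 20) = 1/23387 + 178/161 = 594721/537901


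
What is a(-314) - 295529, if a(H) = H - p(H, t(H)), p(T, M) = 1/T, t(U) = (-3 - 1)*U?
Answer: -92894701/314 ≈ -2.9584e+5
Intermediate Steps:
t(U) = -4*U
a(H) = H - 1/H
a(-314) - 295529 = (-314 - 1/(-314)) - 295529 = (-314 - 1*(-1/314)) - 295529 = (-314 + 1/314) - 295529 = -98595/314 - 295529 = -92894701/314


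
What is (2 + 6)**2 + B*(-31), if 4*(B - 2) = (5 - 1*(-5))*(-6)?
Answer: 467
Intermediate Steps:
B = -13 (B = 2 + ((5 - 1*(-5))*(-6))/4 = 2 + ((5 + 5)*(-6))/4 = 2 + (10*(-6))/4 = 2 + (1/4)*(-60) = 2 - 15 = -13)
(2 + 6)**2 + B*(-31) = (2 + 6)**2 - 13*(-31) = 8**2 + 403 = 64 + 403 = 467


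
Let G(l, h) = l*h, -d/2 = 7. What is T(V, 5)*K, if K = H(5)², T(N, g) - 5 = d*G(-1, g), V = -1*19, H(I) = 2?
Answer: 300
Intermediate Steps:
d = -14 (d = -2*7 = -14)
G(l, h) = h*l
V = -19
T(N, g) = 5 + 14*g (T(N, g) = 5 - 14*g*(-1) = 5 - (-14)*g = 5 + 14*g)
K = 4 (K = 2² = 4)
T(V, 5)*K = (5 + 14*5)*4 = (5 + 70)*4 = 75*4 = 300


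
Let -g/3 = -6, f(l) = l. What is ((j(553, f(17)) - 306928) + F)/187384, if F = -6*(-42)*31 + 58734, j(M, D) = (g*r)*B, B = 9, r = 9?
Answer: -59731/46846 ≈ -1.2751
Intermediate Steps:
g = 18 (g = -3*(-6) = 18)
j(M, D) = 1458 (j(M, D) = (18*9)*9 = 162*9 = 1458)
F = 66546 (F = 252*31 + 58734 = 7812 + 58734 = 66546)
((j(553, f(17)) - 306928) + F)/187384 = ((1458 - 306928) + 66546)/187384 = (-305470 + 66546)*(1/187384) = -238924*1/187384 = -59731/46846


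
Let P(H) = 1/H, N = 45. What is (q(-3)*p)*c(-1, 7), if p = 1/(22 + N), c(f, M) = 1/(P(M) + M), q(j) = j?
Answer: -21/3350 ≈ -0.0062687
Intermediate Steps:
c(f, M) = 1/(M + 1/M) (c(f, M) = 1/(1/M + M) = 1/(M + 1/M))
p = 1/67 (p = 1/(22 + 45) = 1/67 ≈ 0.014925)
(q(-3)*p)*c(-1, 7) = (-3*1/67)*(7/(1 + 7²)) = -21/(67*(1 + 49)) = -21/(67*50) = -3/67*7/50 = -21/3350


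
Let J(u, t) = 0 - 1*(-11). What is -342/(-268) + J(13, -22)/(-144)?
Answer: 11575/9648 ≈ 1.1997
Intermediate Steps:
J(u, t) = 11 (J(u, t) = 0 + 11 = 11)
-342/(-268) + J(13, -22)/(-144) = -342/(-268) + 11/(-144) = -342*(-1/268) + 11*(-1/144) = 171/134 - 11/144 = 11575/9648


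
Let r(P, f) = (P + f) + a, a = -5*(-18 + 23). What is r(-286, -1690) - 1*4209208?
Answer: -4211209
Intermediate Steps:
a = -25 (a = -5*5 = -25)
r(P, f) = -25 + P + f (r(P, f) = (P + f) - 25 = -25 + P + f)
r(-286, -1690) - 1*4209208 = (-25 - 286 - 1690) - 1*4209208 = -2001 - 4209208 = -4211209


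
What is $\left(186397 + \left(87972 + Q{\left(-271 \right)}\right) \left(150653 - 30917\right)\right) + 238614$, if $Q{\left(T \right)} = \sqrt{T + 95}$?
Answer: $10533840403 + 478944 i \sqrt{11} \approx 1.0534 \cdot 10^{10} + 1.5885 \cdot 10^{6} i$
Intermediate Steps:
$Q{\left(T \right)} = \sqrt{95 + T}$
$\left(186397 + \left(87972 + Q{\left(-271 \right)}\right) \left(150653 - 30917\right)\right) + 238614 = \left(186397 + \left(87972 + \sqrt{95 - 271}\right) \left(150653 - 30917\right)\right) + 238614 = \left(186397 + \left(87972 + \sqrt{-176}\right) 119736\right) + 238614 = \left(186397 + \left(87972 + 4 i \sqrt{11}\right) 119736\right) + 238614 = \left(186397 + \left(10533415392 + 478944 i \sqrt{11}\right)\right) + 238614 = \left(10533601789 + 478944 i \sqrt{11}\right) + 238614 = 10533840403 + 478944 i \sqrt{11}$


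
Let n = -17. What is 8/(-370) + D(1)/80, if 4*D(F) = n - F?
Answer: -461/5920 ≈ -0.077872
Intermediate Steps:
D(F) = -17/4 - F/4 (D(F) = (-17 - F)/4 = -17/4 - F/4)
8/(-370) + D(1)/80 = 8/(-370) + (-17/4 - ¼*1)/80 = 8*(-1/370) + (-17/4 - ¼)*(1/80) = -4/185 - 9/2*1/80 = -4/185 - 9/160 = -461/5920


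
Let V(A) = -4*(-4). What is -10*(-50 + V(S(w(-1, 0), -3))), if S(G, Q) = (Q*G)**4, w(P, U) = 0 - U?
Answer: 340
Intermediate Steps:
w(P, U) = -U
S(G, Q) = G**4*Q**4 (S(G, Q) = (G*Q)**4 = G**4*Q**4)
V(A) = 16
-10*(-50 + V(S(w(-1, 0), -3))) = -10*(-50 + 16) = -10*(-34) = 340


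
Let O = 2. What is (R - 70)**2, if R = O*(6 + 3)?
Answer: 2704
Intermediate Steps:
R = 18 (R = 2*(6 + 3) = 2*9 = 18)
(R - 70)**2 = (18 - 70)**2 = (-52)**2 = 2704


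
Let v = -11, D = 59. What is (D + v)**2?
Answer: 2304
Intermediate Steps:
(D + v)**2 = (59 - 11)**2 = 48**2 = 2304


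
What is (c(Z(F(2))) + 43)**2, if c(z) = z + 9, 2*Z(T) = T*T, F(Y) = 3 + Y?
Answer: 16641/4 ≈ 4160.3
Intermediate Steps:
Z(T) = T**2/2 (Z(T) = (T*T)/2 = T**2/2)
c(z) = 9 + z
(c(Z(F(2))) + 43)**2 = ((9 + (3 + 2)**2/2) + 43)**2 = ((9 + (1/2)*5**2) + 43)**2 = ((9 + (1/2)*25) + 43)**2 = ((9 + 25/2) + 43)**2 = (43/2 + 43)**2 = (129/2)**2 = 16641/4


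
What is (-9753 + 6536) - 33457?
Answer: -36674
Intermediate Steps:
(-9753 + 6536) - 33457 = -3217 - 33457 = -36674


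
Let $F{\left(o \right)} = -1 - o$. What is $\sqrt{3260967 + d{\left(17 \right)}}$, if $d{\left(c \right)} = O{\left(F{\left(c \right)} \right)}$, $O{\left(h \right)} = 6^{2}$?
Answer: $\sqrt{3261003} \approx 1805.8$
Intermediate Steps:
$O{\left(h \right)} = 36$
$d{\left(c \right)} = 36$
$\sqrt{3260967 + d{\left(17 \right)}} = \sqrt{3260967 + 36} = \sqrt{3261003}$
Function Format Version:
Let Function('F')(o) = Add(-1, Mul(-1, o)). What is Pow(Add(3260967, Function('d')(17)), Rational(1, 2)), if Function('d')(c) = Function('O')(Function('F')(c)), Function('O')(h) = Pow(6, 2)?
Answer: Pow(3261003, Rational(1, 2)) ≈ 1805.8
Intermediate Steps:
Function('O')(h) = 36
Function('d')(c) = 36
Pow(Add(3260967, Function('d')(17)), Rational(1, 2)) = Pow(Add(3260967, 36), Rational(1, 2)) = Pow(3261003, Rational(1, 2))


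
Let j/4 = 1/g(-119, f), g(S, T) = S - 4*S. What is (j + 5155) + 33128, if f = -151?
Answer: 13667035/357 ≈ 38283.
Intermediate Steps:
g(S, T) = -3*S
j = 4/357 (j = 4/((-3*(-119))) = 4/357 ≈ 0.011204)
(j + 5155) + 33128 = (4/357 + 5155) + 33128 = 1840339/357 + 33128 = 13667035/357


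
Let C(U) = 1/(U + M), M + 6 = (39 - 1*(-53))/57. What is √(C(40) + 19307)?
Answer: √79562332010/2030 ≈ 138.95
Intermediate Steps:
M = -250/57 (M = -6 + (39 - 1*(-53))/57 = -6 + (39 + 53)*(1/57) = -6 + 92*(1/57) = -6 + 92/57 = -250/57 ≈ -4.3860)
C(U) = 1/(-250/57 + U) (C(U) = 1/(U - 250/57) = 1/(-250/57 + U))
√(C(40) + 19307) = √(57/(-250 + 57*40) + 19307) = √(57/(-250 + 2280) + 19307) = √(57/2030 + 19307) = √(39193267/2030) = √79562332010/2030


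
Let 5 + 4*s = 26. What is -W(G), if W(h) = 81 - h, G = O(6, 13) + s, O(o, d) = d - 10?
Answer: -291/4 ≈ -72.750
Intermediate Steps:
O(o, d) = -10 + d
s = 21/4 (s = -5/4 + (¼)*26 = -5/4 + 13/2 = 21/4 ≈ 5.2500)
G = 33/4 (G = (-10 + 13) + 21/4 = 3 + 21/4 = 33/4 ≈ 8.2500)
-W(G) = -(81 - 1*33/4) = -(81 - 33/4) = -1*291/4 = -291/4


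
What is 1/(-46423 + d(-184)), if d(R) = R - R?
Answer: -1/46423 ≈ -2.1541e-5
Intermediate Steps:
d(R) = 0
1/(-46423 + d(-184)) = 1/(-46423 + 0) = 1/(-46423) = -1/46423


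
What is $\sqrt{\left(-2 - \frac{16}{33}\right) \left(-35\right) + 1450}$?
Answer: $\frac{4 \sqrt{104610}}{33} \approx 39.204$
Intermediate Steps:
$\sqrt{\left(-2 - \frac{16}{33}\right) \left(-35\right) + 1450} = \sqrt{\left(- \frac{82}{33}\right) \left(-35\right) + 1450} = \sqrt{\frac{2870}{33} + 1450} = \sqrt{\frac{50720}{33}} = \frac{4 \sqrt{104610}}{33}$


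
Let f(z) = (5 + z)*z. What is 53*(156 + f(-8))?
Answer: 9540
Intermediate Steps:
f(z) = z*(5 + z)
53*(156 + f(-8)) = 53*(156 - 8*(5 - 8)) = 53*(156 - 8*(-3)) = 53*(156 + 24) = 53*180 = 9540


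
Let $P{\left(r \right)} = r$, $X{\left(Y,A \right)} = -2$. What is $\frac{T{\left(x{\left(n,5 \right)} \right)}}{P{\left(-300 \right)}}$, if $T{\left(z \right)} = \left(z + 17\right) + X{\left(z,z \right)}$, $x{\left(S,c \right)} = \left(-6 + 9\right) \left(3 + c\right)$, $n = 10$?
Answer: $- \frac{13}{100} \approx -0.13$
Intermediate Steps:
$x{\left(S,c \right)} = 9 + 3 c$ ($x{\left(S,c \right)} = 3 \left(3 + c\right) = 9 + 3 c$)
$T{\left(z \right)} = 15 + z$ ($T{\left(z \right)} = \left(z + 17\right) - 2 = \left(17 + z\right) - 2 = 15 + z$)
$\frac{T{\left(x{\left(n,5 \right)} \right)}}{P{\left(-300 \right)}} = \frac{15 + \left(9 + 3 \cdot 5\right)}{-300} = \left(15 + \left(9 + 15\right)\right) \left(- \frac{1}{300}\right) = \left(15 + 24\right) \left(- \frac{1}{300}\right) = 39 \left(- \frac{1}{300}\right) = - \frac{13}{100}$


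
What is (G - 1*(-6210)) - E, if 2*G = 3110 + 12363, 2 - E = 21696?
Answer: 71281/2 ≈ 35641.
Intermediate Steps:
E = -21694 (E = 2 - 1*21696 = 2 - 21696 = -21694)
G = 15473/2 (G = (3110 + 12363)/2 = (½)*15473 = 15473/2 ≈ 7736.5)
(G - 1*(-6210)) - E = (15473/2 - 1*(-6210)) - 1*(-21694) = (15473/2 + 6210) + 21694 = 27893/2 + 21694 = 71281/2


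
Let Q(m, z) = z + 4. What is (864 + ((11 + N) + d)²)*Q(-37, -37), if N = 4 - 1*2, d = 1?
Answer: -34980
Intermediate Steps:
Q(m, z) = 4 + z
N = 2 (N = 4 - 2 = 2)
(864 + ((11 + N) + d)²)*Q(-37, -37) = (864 + ((11 + 2) + 1)²)*(4 - 37) = (864 + (13 + 1)²)*(-33) = (864 + 14²)*(-33) = (864 + 196)*(-33) = 1060*(-33) = -34980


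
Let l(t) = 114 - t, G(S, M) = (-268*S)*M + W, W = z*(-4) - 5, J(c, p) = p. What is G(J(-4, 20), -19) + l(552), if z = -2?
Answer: 101405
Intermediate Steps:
W = 3 (W = -2*(-4) - 5 = 8 - 5 = 3)
G(S, M) = 3 - 268*M*S (G(S, M) = (-268*S)*M + 3 = -268*M*S + 3 = 3 - 268*M*S)
G(J(-4, 20), -19) + l(552) = (3 - 268*(-19)*20) + (114 - 1*552) = (3 + 101840) + (114 - 552) = 101843 - 438 = 101405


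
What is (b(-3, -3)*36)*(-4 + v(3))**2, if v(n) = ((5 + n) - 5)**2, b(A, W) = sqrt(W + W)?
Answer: 900*I*sqrt(6) ≈ 2204.5*I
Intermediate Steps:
b(A, W) = sqrt(2)*sqrt(W) (b(A, W) = sqrt(2*W) = sqrt(2)*sqrt(W))
v(n) = n**2
(b(-3, -3)*36)*(-4 + v(3))**2 = ((sqrt(2)*sqrt(-3))*36)*(-4 + 3**2)**2 = ((sqrt(2)*(I*sqrt(3)))*36)*(-4 + 9)**2 = ((I*sqrt(6))*36)*5**2 = (36*I*sqrt(6))*25 = 900*I*sqrt(6)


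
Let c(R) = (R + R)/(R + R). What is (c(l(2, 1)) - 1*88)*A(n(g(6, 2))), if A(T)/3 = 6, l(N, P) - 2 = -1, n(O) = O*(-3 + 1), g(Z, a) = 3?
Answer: -1566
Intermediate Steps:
n(O) = -2*O (n(O) = O*(-2) = -2*O)
l(N, P) = 1 (l(N, P) = 2 - 1 = 1)
A(T) = 18 (A(T) = 3*6 = 18)
c(R) = 1 (c(R) = (2*R)/((2*R)) = (2*R)*(1/(2*R)) = 1)
(c(l(2, 1)) - 1*88)*A(n(g(6, 2))) = (1 - 1*88)*18 = (1 - 88)*18 = -87*18 = -1566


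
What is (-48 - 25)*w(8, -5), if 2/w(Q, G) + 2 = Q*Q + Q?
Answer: -73/35 ≈ -2.0857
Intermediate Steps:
w(Q, G) = 2/(-2 + Q + Q²) (w(Q, G) = 2/(-2 + (Q*Q + Q)) = 2/(-2 + (Q² + Q)) = 2/(-2 + (Q + Q²)) = 2/(-2 + Q + Q²))
(-48 - 25)*w(8, -5) = (-48 - 25)*(2/(-2 + 8 + 8²)) = -146/(-2 + 8 + 64) = -146/70 = -73*1/35 = -73/35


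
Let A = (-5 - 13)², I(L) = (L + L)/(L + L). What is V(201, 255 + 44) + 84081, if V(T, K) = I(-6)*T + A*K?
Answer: 181158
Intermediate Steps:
I(L) = 1 (I(L) = (2*L)/((2*L)) = (2*L)*(1/(2*L)) = 1)
A = 324 (A = (-18)² = 324)
V(T, K) = T + 324*K (V(T, K) = 1*T + 324*K = T + 324*K)
V(201, 255 + 44) + 84081 = (201 + 324*(255 + 44)) + 84081 = (201 + 324*299) + 84081 = (201 + 96876) + 84081 = 97077 + 84081 = 181158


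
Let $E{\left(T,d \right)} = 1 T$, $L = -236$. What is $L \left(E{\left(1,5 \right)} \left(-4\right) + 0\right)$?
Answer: $944$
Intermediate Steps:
$E{\left(T,d \right)} = T$
$L \left(E{\left(1,5 \right)} \left(-4\right) + 0\right) = - 236 \left(1 \left(-4\right) + 0\right) = - 236 \left(-4 + 0\right) = \left(-236\right) \left(-4\right) = 944$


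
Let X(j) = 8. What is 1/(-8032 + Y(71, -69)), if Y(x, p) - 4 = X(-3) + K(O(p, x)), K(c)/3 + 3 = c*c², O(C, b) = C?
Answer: -1/993556 ≈ -1.0065e-6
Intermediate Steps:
K(c) = -9 + 3*c³ (K(c) = -9 + 3*(c*c²) = -9 + 3*c³)
Y(x, p) = 3 + 3*p³ (Y(x, p) = 4 + (8 + (-9 + 3*p³)) = 4 + (-1 + 3*p³) = 3 + 3*p³)
1/(-8032 + Y(71, -69)) = 1/(-8032 + (3 + 3*(-69)³)) = 1/(-8032 + (3 + 3*(-328509))) = 1/(-8032 + (3 - 985527)) = 1/(-8032 - 985524) = 1/(-993556) = -1/993556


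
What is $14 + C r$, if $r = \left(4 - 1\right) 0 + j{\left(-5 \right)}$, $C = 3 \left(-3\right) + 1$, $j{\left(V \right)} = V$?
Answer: $54$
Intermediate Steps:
$C = -8$ ($C = -9 + 1 = -8$)
$r = -5$ ($r = \left(4 - 1\right) 0 - 5 = 3 \cdot 0 - 5 = 0 - 5 = -5$)
$14 + C r = 14 - -40 = 14 + 40 = 54$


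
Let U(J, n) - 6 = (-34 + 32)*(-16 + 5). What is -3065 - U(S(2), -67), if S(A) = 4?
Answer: -3093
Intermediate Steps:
U(J, n) = 28 (U(J, n) = 6 + (-34 + 32)*(-16 + 5) = 6 - 2*(-11) = 6 + 22 = 28)
-3065 - U(S(2), -67) = -3065 - 1*28 = -3065 - 28 = -3093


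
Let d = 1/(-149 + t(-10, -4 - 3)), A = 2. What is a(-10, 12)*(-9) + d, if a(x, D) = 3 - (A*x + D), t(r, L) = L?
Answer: -15445/156 ≈ -99.006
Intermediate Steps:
d = -1/156 (d = 1/(-149 + (-4 - 3)) = 1/(-149 - 7) = 1/(-156) = -1/156 ≈ -0.0064103)
a(x, D) = 3 - D - 2*x (a(x, D) = 3 - (2*x + D) = 3 - (D + 2*x) = 3 + (-D - 2*x) = 3 - D - 2*x)
a(-10, 12)*(-9) + d = (3 - 1*12 - 2*(-10))*(-9) - 1/156 = (3 - 12 + 20)*(-9) - 1/156 = 11*(-9) - 1/156 = -99 - 1/156 = -15445/156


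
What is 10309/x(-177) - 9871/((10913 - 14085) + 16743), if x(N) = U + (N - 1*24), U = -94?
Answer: -142815384/4003445 ≈ -35.673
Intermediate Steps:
x(N) = -118 + N (x(N) = -94 + (N - 1*24) = -94 + (N - 24) = -94 + (-24 + N) = -118 + N)
10309/x(-177) - 9871/((10913 - 14085) + 16743) = 10309/(-118 - 177) - 9871/((10913 - 14085) + 16743) = 10309/(-295) - 9871/(-3172 + 16743) = 10309*(-1/295) - 9871/13571 = -10309/295 - 9871*1/13571 = -10309/295 - 9871/13571 = -142815384/4003445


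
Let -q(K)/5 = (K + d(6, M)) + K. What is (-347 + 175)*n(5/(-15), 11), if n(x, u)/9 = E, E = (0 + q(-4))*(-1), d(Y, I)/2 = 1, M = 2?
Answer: 46440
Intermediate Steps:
d(Y, I) = 2 (d(Y, I) = 2*1 = 2)
q(K) = -10 - 10*K (q(K) = -5*((K + 2) + K) = -5*((2 + K) + K) = -5*(2 + 2*K) = -10 - 10*K)
E = -30 (E = (0 + (-10 - 10*(-4)))*(-1) = (0 + (-10 + 40))*(-1) = (0 + 30)*(-1) = 30*(-1) = -30)
n(x, u) = -270 (n(x, u) = 9*(-30) = -270)
(-347 + 175)*n(5/(-15), 11) = (-347 + 175)*(-270) = -172*(-270) = 46440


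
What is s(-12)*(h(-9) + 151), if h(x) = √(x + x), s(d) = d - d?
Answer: 0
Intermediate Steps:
s(d) = 0
h(x) = √2*√x (h(x) = √(2*x) = √2*√x)
s(-12)*(h(-9) + 151) = 0*(√2*√(-9) + 151) = 0*(√2*(3*I) + 151) = 0*(3*I*√2 + 151) = 0*(151 + 3*I*√2) = 0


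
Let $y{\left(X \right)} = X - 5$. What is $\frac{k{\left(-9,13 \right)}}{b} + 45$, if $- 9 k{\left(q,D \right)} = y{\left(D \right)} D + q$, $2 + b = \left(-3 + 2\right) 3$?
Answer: $\frac{424}{9} \approx 47.111$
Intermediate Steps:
$b = -5$ ($b = -2 + \left(-3 + 2\right) 3 = -2 - 3 = -5$)
$y{\left(X \right)} = -5 + X$
$k{\left(q,D \right)} = - \frac{q}{9} - \frac{D \left(-5 + D\right)}{9}$ ($k{\left(q,D \right)} = - \frac{\left(-5 + D\right) D + q}{9} = - \frac{D \left(-5 + D\right) + q}{9} = - \frac{q + D \left(-5 + D\right)}{9} = - \frac{q}{9} - \frac{D \left(-5 + D\right)}{9}$)
$\frac{k{\left(-9,13 \right)}}{b} + 45 = \frac{\left(- \frac{1}{9}\right) \left(-9\right) - \frac{13 \left(-5 + 13\right)}{9}}{-5} + 45 = \left(1 - \frac{13}{9} \cdot 8\right) \left(- \frac{1}{5}\right) + 45 = \left(1 - \frac{104}{9}\right) \left(- \frac{1}{5}\right) + 45 = \left(- \frac{95}{9}\right) \left(- \frac{1}{5}\right) + 45 = \frac{19}{9} + 45 = \frac{424}{9}$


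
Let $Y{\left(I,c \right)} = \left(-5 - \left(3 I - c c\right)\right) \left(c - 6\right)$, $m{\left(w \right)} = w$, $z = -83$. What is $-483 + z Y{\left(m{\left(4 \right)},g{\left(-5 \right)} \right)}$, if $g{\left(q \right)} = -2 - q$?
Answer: $-2475$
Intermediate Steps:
$Y{\left(I,c \right)} = \left(-6 + c\right) \left(-5 + c^{2} - 3 I\right)$ ($Y{\left(I,c \right)} = \left(-5 - \left(- c^{2} + 3 I\right)\right) \left(-6 + c\right) = \left(-5 + c^{2} - 3 I\right) \left(-6 + c\right) = \left(-6 + c\right) \left(-5 + c^{2} - 3 I\right)$)
$-483 + z Y{\left(m{\left(4 \right)},g{\left(-5 \right)} \right)} = -483 - 83 \left(30 + \left(-2 - -5\right)^{3} - 6 \left(-2 - -5\right)^{2} - 5 \left(-2 - -5\right) + 18 \cdot 4 - 12 \left(-2 - -5\right)\right) = -483 - 83 \left(30 + \left(-2 + 5\right)^{3} - 6 \left(-2 + 5\right)^{2} - 5 \left(-2 + 5\right) + 72 - 12 \left(-2 + 5\right)\right) = -483 - 83 \left(30 + 3^{3} - 6 \cdot 3^{2} - 15 + 72 - 12 \cdot 3\right) = -483 - 83 \left(30 + 27 - 54 - 15 + 72 - 36\right) = -483 - 1992 = -2475$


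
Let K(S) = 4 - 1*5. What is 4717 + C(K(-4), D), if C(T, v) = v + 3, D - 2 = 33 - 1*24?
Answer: 4731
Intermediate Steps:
K(S) = -1 (K(S) = 4 - 5 = -1)
D = 11 (D = 2 + (33 - 1*24) = 2 + (33 - 24) = 2 + 9 = 11)
C(T, v) = 3 + v
4717 + C(K(-4), D) = 4717 + (3 + 11) = 4717 + 14 = 4731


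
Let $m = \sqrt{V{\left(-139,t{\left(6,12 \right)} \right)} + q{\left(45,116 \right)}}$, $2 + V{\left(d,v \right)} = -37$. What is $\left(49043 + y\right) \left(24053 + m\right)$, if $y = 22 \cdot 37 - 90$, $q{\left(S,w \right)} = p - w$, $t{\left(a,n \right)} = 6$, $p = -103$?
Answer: $1197045651 + 49767 i \sqrt{258} \approx 1.197 \cdot 10^{9} + 7.9938 \cdot 10^{5} i$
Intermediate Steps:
$V{\left(d,v \right)} = -39$ ($V{\left(d,v \right)} = -2 - 37 = -39$)
$q{\left(S,w \right)} = -103 - w$
$y = 724$ ($y = 814 - 90 = 724$)
$m = i \sqrt{258}$ ($m = \sqrt{-39 - 219} = \sqrt{-258} = i \sqrt{258} \approx 16.062 i$)
$\left(49043 + y\right) \left(24053 + m\right) = \left(49043 + 724\right) \left(24053 + i \sqrt{258}\right) = 49767 \left(24053 + i \sqrt{258}\right) = 1197045651 + 49767 i \sqrt{258}$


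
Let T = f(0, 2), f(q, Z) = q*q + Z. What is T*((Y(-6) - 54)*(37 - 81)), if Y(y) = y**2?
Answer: 1584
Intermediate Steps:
f(q, Z) = Z + q**2 (f(q, Z) = q**2 + Z = Z + q**2)
T = 2 (T = 2 + 0**2 = 2 + 0 = 2)
T*((Y(-6) - 54)*(37 - 81)) = 2*(((-6)**2 - 54)*(37 - 81)) = 2*((36 - 54)*(-44)) = 2*(-18*(-44)) = 2*792 = 1584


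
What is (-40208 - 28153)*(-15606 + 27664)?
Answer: -824296938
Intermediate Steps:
(-40208 - 28153)*(-15606 + 27664) = -68361*12058 = -824296938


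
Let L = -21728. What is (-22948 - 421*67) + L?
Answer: -72883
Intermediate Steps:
(-22948 - 421*67) + L = (-22948 - 421*67) - 21728 = (-22948 - 28207) - 21728 = -51155 - 21728 = -72883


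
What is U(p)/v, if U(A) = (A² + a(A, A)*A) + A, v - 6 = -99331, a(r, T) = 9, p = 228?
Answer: -54264/99325 ≈ -0.54633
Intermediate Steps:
v = -99325 (v = 6 - 99331 = -99325)
U(A) = A² + 10*A (U(A) = (A² + 9*A) + A = A² + 10*A)
U(p)/v = (228*(10 + 228))/(-99325) = (228*238)*(-1/99325) = 54264*(-1/99325) = -54264/99325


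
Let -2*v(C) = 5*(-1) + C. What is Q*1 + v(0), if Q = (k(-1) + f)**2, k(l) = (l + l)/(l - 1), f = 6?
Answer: 103/2 ≈ 51.500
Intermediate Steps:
v(C) = 5/2 - C/2 (v(C) = -(5*(-1) + C)/2 = -(-5 + C)/2 = 5/2 - C/2)
k(l) = 2*l/(-1 + l) (k(l) = (2*l)/(-1 + l) = 2*l/(-1 + l))
Q = 49 (Q = (2*(-1)/(-1 - 1) + 6)**2 = (2*(-1)/(-2) + 6)**2 = (2*(-1)*(-1/2) + 6)**2 = (1 + 6)**2 = 7**2 = 49)
Q*1 + v(0) = 49*1 + (5/2 - 1/2*0) = 49 + (5/2 + 0) = 49 + 5/2 = 103/2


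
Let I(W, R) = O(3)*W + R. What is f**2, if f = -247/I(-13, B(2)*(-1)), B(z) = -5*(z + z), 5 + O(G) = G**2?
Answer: 61009/1024 ≈ 59.579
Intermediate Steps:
O(G) = -5 + G**2
B(z) = -10*z
I(W, R) = R + 4*W (I(W, R) = (-5 + 3**2)*W + R = (-5 + 9)*W + R = 4*W + R = R + 4*W)
f = 247/32 (f = -247/(-10*2*(-1) + 4*(-13)) = -247/(-20*(-1) - 52) = -247/(20 - 52) = -247/(-32) = -247*(-1/32) = 247/32 ≈ 7.7188)
f**2 = (247/32)**2 = 61009/1024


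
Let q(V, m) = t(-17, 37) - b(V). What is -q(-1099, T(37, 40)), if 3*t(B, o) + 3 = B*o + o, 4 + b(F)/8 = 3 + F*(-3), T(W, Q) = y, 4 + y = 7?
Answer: 79699/3 ≈ 26566.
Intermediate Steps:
y = 3 (y = -4 + 7 = 3)
T(W, Q) = 3
b(F) = -8 - 24*F (b(F) = -32 + 8*(3 + F*(-3)) = -32 + 8*(3 - 3*F) = -32 + (24 - 24*F) = -8 - 24*F)
t(B, o) = -1 + o/3 + B*o/3 (t(B, o) = -1 + (B*o + o)/3 = -1 + (o + B*o)/3 = -1 + (o/3 + B*o/3) = -1 + o/3 + B*o/3)
q(V, m) = -571/3 + 24*V (q(V, m) = (-1 + (1/3)*37 + (1/3)*(-17)*37) - (-8 - 24*V) = (-1 + 37/3 - 629/3) + (8 + 24*V) = -595/3 + (8 + 24*V) = -571/3 + 24*V)
-q(-1099, T(37, 40)) = -(-571/3 + 24*(-1099)) = -(-571/3 - 26376) = -1*(-79699/3) = 79699/3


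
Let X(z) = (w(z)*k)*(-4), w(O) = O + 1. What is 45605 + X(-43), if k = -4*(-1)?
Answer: 46277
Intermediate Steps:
w(O) = 1 + O
k = 4
X(z) = -16 - 16*z (X(z) = ((1 + z)*4)*(-4) = (4 + 4*z)*(-4) = -16 - 16*z)
45605 + X(-43) = 45605 + (-16 - 16*(-43)) = 45605 + (-16 + 688) = 45605 + 672 = 46277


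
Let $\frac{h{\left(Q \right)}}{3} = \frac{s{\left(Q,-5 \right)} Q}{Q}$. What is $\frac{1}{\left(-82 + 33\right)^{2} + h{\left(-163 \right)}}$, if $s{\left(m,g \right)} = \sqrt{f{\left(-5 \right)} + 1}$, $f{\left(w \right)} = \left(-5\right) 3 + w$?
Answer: $\frac{2401}{5764972} - \frac{3 i \sqrt{19}}{5764972} \approx 0.00041648 - 2.2683 \cdot 10^{-6} i$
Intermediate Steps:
$f{\left(w \right)} = -15 + w$
$s{\left(m,g \right)} = i \sqrt{19}$ ($s{\left(m,g \right)} = \sqrt{\left(-15 - 5\right) + 1} = \sqrt{-20 + 1} = \sqrt{-19} = i \sqrt{19}$)
$h{\left(Q \right)} = 3 i \sqrt{19}$ ($h{\left(Q \right)} = 3 \frac{i \sqrt{19} Q}{Q} = 3 \frac{i Q \sqrt{19}}{Q} = 3 i \sqrt{19}$)
$\frac{1}{\left(-82 + 33\right)^{2} + h{\left(-163 \right)}} = \frac{1}{\left(-82 + 33\right)^{2} + 3 i \sqrt{19}} = \frac{1}{\left(-49\right)^{2} + 3 i \sqrt{19}} = \frac{1}{2401 + 3 i \sqrt{19}}$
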